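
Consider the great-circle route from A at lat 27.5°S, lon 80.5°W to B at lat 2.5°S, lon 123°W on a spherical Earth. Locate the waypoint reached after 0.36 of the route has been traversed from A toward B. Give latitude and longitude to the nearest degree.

≈ lat 20°S, lon 97°W

Write both endpoints as unit vectors p₁, p₂ with components (cos φ cos λ, cos φ sin λ, sin φ).
The central angle between the endpoints is δ = arccos(p₁·p₂) ≈ 0.832 rad (47.7°).
Interpolate at f = 0.36 with slerp weights a = sin((1−f)δ)/sin δ ≈ 0.687, b = sin(fδ)/sin δ ≈ 0.399.
p = a·p₁ + b·p₂ ≈ (-0.117, -0.935, -0.334); φ = arcsin(p_z) ≈ -19.54°, λ = atan2(p_y, p_x) ≈ -97.11°.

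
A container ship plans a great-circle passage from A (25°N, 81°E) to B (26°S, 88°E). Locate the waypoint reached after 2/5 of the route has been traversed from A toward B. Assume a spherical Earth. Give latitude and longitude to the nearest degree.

≈ (5°N, 84°E)

Write both endpoints as unit vectors p₁, p₂ with components (cos φ cos λ, cos φ sin λ, sin φ).
The central angle between the endpoints is δ = arccos(p₁·p₂) ≈ 0.898 rad (51.4°).
Interpolate at f = 2/5 with slerp weights a = sin((1−f)δ)/sin δ ≈ 0.656, b = sin(fδ)/sin δ ≈ 0.449.
p = a·p₁ + b·p₂ ≈ (0.107, 0.991, 0.080); φ = arcsin(p_z) ≈ 4.60°, λ = atan2(p_y, p_x) ≈ 83.83°.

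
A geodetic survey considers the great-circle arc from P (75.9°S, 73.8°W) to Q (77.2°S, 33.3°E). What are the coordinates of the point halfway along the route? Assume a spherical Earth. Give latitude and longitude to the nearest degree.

≈ (82°S, 24°W)

Write both endpoints as unit vectors p₁, p₂ with components (cos φ cos λ, cos φ sin λ, sin φ).
The central angle between the endpoints is δ = arccos(p₁·p₂) ≈ 0.377 rad (21.6°).
Interpolate at f = 1/2 with slerp weights a = sin((1−f)δ)/sin δ ≈ 0.509, b = sin(fδ)/sin δ ≈ 0.509.
p = a·p₁ + b·p₂ ≈ (0.129, -0.057, -0.990); φ = arcsin(p_z) ≈ -81.90°, λ = atan2(p_y, p_x) ≈ -23.92°.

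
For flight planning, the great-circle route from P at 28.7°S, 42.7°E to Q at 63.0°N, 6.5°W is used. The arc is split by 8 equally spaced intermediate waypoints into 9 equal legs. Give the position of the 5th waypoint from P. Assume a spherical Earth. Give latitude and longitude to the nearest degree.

≈ 24°N, 24°E

Convert each endpoint to a unit vector on the sphere (x = cos φ cos λ, y = cos φ sin λ, z = sin φ).
The central angle between the endpoints is δ = arccos(p₁·p₂) ≈ 1.739 rad (99.7°).
Interpolate at f = 5/9 with slerp weights a = sin((1−f)δ)/sin δ ≈ 0.708, b = sin(fδ)/sin δ ≈ 0.835.
p = a·p₁ + b·p₂ ≈ (0.833, 0.378, 0.403); φ = arcsin(p_z) ≈ 23.80°, λ = atan2(p_y, p_x) ≈ 24.43°.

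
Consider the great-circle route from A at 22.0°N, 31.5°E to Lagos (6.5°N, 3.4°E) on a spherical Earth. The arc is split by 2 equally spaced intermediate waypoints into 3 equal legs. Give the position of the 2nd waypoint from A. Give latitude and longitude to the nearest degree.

Convert each endpoint to a unit vector on the sphere (x = cos φ cos λ, y = cos φ sin λ, z = sin φ).
The central angle between the endpoints is δ = arccos(p₁·p₂) ≈ 0.545 rad (31.2°).
Interpolate at f = 2/3 with slerp weights a = sin((1−f)δ)/sin δ ≈ 0.349, b = sin(fδ)/sin δ ≈ 0.686.
p = a·p₁ + b·p₂ ≈ (0.955, 0.209, 0.208); φ = arcsin(p_z) ≈ 12.01°, λ = atan2(p_y, p_x) ≈ 12.35°.

≈ 12°N, 12°E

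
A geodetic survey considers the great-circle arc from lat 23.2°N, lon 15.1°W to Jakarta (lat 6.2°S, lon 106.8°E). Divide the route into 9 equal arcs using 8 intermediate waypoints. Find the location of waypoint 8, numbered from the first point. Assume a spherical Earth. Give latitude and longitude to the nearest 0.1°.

≈ lat 0.7°S, lon 94.4°E

Write both endpoints as unit vectors p₁, p₂ with components (cos φ cos λ, cos φ sin λ, sin φ).
The central angle between the endpoints is δ = arccos(p₁·p₂) ≈ 2.124 rad (121.7°).
Interpolate at f = 8/9 with slerp weights a = sin((1−f)δ)/sin δ ≈ 0.275, b = sin(fδ)/sin δ ≈ 1.117.
p = a·p₁ + b·p₂ ≈ (-0.077, 0.997, -0.012); φ = arcsin(p_z) ≈ -0.71°, λ = atan2(p_y, p_x) ≈ 94.42°.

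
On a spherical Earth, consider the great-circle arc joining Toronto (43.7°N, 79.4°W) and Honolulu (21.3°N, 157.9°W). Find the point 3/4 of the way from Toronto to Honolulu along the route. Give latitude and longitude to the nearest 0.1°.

≈ (31.4°N, 142.8°W)

Write both endpoints as unit vectors p₁, p₂ with components (cos φ cos λ, cos φ sin λ, sin φ).
The central angle between the endpoints is δ = arccos(p₁·p₂) ≈ 1.175 rad (67.3°).
Interpolate at f = 3/4 with slerp weights a = sin((1−f)δ)/sin δ ≈ 0.314, b = sin(fδ)/sin δ ≈ 0.836.
p = a·p₁ + b·p₂ ≈ (-0.680, -0.516, 0.521); φ = arcsin(p_z) ≈ 31.37°, λ = atan2(p_y, p_x) ≈ -142.81°.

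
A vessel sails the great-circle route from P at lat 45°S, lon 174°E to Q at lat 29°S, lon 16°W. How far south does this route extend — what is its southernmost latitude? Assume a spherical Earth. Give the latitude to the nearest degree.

The great circle lies in the plane with unit normal n̂ = (p₁ × p₂)/|p₁ × p₂|.
Here n̂_z ≈ +0.111; the vertex latitude is φ_max = arccos|n̂_z| ≈ 83.6°.
Check via Clairaut: cos φ_max = |cos φ₁| · sin C = cos(45.0°)·sin(170.9°) ≈ 0.111, again giving ≈ 83.6°.

≈ 84°S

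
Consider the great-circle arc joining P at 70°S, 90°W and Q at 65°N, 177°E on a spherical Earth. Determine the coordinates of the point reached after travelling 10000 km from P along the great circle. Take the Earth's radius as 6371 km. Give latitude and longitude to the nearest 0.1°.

≈ 11.1°N, 147.2°W

The haversine formula gives a central angle δ ≈ 2.605 rad (149.2°) between the endpoints. The total great-circle distance is δ·R ≈ 2.605 × 6371 ≈ 16593 km, so the target fraction is f = 10000/16593 ≈ 0.603.
Interpolate at f ≈ 0.603 with slerp weights a = sin((1−f)δ)/sin δ ≈ 1.681, b = sin(fδ)/sin δ ≈ 1.955.
p = a·p₁ + b·p₂ ≈ (-0.825, -0.532, 0.192); φ = arcsin(p_z) ≈ 11.08°, λ = atan2(p_y, p_x) ≈ -147.20°.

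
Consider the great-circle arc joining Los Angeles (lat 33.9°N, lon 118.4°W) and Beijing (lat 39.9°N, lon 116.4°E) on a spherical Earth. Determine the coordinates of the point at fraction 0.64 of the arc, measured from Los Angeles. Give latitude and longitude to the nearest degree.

≈ lat 58°N, lon 159°E

Convert each endpoint to a unit vector on the sphere (x = cos φ cos λ, y = cos φ sin λ, z = sin φ).
The central angle between the endpoints is δ = arccos(p₁·p₂) ≈ 1.580 rad (90.5°).
Interpolate at f = 0.64 with slerp weights a = sin((1−f)δ)/sin δ ≈ 0.539, b = sin(fδ)/sin δ ≈ 0.848.
p = a·p₁ + b·p₂ ≈ (-0.502, 0.189, 0.844); φ = arcsin(p_z) ≈ 57.57°, λ = atan2(p_y, p_x) ≈ 159.35°.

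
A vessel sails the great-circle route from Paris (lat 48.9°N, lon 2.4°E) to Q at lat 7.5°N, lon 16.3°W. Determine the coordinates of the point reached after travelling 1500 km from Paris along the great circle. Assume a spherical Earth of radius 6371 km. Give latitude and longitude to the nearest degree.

Write both endpoints as unit vectors p₁, p₂ with components (cos φ cos λ, cos φ sin λ, sin φ).
The central angle between the endpoints is δ = arccos(p₁·p₂) ≈ 0.773 rad (44.3°). The total great-circle distance is δ·R ≈ 0.773 × 6371 ≈ 4926 km, so the target fraction is f = 1500/4926 ≈ 0.305.
Interpolate at f ≈ 0.305 with slerp weights a = sin((1−f)δ)/sin δ ≈ 0.733, b = sin(fδ)/sin δ ≈ 0.334.
p = a·p₁ + b·p₂ ≈ (0.800, -0.073, 0.596); φ = arcsin(p_z) ≈ 36.60°, λ = atan2(p_y, p_x) ≈ -5.20°.

≈ lat 37°N, lon 5°W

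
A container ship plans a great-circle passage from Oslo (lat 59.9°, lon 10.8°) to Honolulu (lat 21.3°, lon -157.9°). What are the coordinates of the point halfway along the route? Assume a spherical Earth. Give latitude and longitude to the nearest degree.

Write both endpoints as unit vectors p₁, p₂ with components (cos φ cos λ, cos φ sin λ, sin φ).
The central angle between the endpoints is δ = arccos(p₁·p₂) ≈ 1.715 rad (98.3°).
Interpolate at f = 1/2 with slerp weights a = sin((1−f)δ)/sin δ ≈ 0.764, b = sin(fδ)/sin δ ≈ 0.764.
p = a·p₁ + b·p₂ ≈ (-0.283, -0.196, 0.939); φ = arcsin(p_z) ≈ 69.85°, λ = atan2(p_y, p_x) ≈ -145.31°.

≈ lat 70°, lon -145°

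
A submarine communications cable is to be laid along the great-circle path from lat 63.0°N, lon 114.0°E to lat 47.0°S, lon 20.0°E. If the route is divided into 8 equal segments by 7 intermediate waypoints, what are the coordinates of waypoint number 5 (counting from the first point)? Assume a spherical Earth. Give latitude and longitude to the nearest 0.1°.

Write both endpoints as unit vectors p₁, p₂ with components (cos φ cos λ, cos φ sin λ, sin φ).
The central angle between the endpoints is δ = arccos(p₁·p₂) ≈ 2.309 rad (132.3°).
Interpolate at f = 5/8 with slerp weights a = sin((1−f)δ)/sin δ ≈ 1.030, b = sin(fδ)/sin δ ≈ 1.341.
p = a·p₁ + b·p₂ ≈ (0.669, 0.740, -0.063); φ = arcsin(p_z) ≈ -3.62°, λ = atan2(p_y, p_x) ≈ 47.87°.

≈ lat 3.6°S, lon 47.9°E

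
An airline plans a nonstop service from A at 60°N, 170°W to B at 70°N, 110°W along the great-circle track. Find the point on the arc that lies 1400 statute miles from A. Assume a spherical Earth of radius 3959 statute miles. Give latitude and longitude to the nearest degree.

≈ 70°N, 127°W

The haversine formula gives a central angle δ ≈ 0.453 rad (25.9°) between the endpoints. The total great-circle distance is δ·R ≈ 0.453 × 3959 ≈ 1792 mi, so the target fraction is f = 1400/1792 ≈ 0.781.
Interpolate at f ≈ 0.781 with slerp weights a = sin((1−f)δ)/sin δ ≈ 0.226, b = sin(fδ)/sin δ ≈ 0.792.
p = a·p₁ + b·p₂ ≈ (-0.204, -0.274, 0.940); φ = arcsin(p_z) ≈ 70.02°, λ = atan2(p_y, p_x) ≈ -126.65°.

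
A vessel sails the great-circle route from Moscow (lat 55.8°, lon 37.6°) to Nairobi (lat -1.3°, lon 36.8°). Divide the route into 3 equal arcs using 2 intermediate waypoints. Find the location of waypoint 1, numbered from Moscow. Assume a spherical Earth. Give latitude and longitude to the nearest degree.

≈ lat 37°, lon 37°

The haversine formula gives a central angle δ ≈ 0.997 rad (57.1°) between the endpoints.
Interpolate at f = 1/3 with slerp weights a = sin((1−f)δ)/sin δ ≈ 0.734, b = sin(fδ)/sin δ ≈ 0.388.
p = a·p₁ + b·p₂ ≈ (0.638, 0.484, 0.599); φ = arcsin(p_z) ≈ 36.77°, λ = atan2(p_y, p_x) ≈ 37.21°.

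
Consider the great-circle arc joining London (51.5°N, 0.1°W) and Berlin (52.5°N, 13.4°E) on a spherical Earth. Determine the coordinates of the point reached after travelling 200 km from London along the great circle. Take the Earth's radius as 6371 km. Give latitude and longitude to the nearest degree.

Convert each endpoint to a unit vector on the sphere (x = cos φ cos λ, y = cos φ sin λ, z = sin φ).
The central angle between the endpoints is δ = arccos(p₁·p₂) ≈ 0.146 rad (8.4°). The total great-circle distance is δ·R ≈ 0.146 × 6371 ≈ 929 km, so the target fraction is f = 200/929 ≈ 0.215.
Interpolate at f ≈ 0.215 with slerp weights a = sin((1−f)δ)/sin δ ≈ 0.786, b = sin(fδ)/sin δ ≈ 0.216.
p = a·p₁ + b·p₂ ≈ (0.617, 0.030, 0.786); φ = arcsin(p_z) ≈ 51.84°, λ = atan2(p_y, p_x) ≈ 2.75°.

≈ 52°N, 3°E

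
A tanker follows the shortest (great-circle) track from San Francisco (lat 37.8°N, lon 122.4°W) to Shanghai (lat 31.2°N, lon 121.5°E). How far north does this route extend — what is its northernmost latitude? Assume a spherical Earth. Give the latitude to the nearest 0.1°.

The great circle lies in the plane with unit normal n̂ = (p₁ × p₂)/|p₁ × p₂|.
Here n̂_z ≈ -0.607; the vertex latitude is φ_max = arccos|n̂_z| ≈ 52.6°.

≈ 52.6°N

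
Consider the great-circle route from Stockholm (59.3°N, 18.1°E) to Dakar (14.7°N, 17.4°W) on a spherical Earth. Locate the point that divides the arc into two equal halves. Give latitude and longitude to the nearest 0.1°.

Convert each endpoint to a unit vector on the sphere (x = cos φ cos λ, y = cos φ sin λ, z = sin φ).
The central angle between the endpoints is δ = arccos(p₁·p₂) ≈ 0.902 rad (51.7°).
Interpolate at f = 1/2 with slerp weights a = sin((1−f)δ)/sin δ ≈ 0.556, b = sin(fδ)/sin δ ≈ 0.556.
p = a·p₁ + b·p₂ ≈ (0.782, -0.073, 0.619); φ = arcsin(p_z) ≈ 38.22°, λ = atan2(p_y, p_x) ≈ -5.30°.

≈ 38.2°N, 5.3°W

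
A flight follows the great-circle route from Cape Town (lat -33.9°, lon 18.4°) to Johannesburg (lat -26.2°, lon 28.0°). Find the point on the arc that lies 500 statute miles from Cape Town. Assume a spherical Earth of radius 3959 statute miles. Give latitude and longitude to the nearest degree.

≈ lat -29°, lon 25°

Write both endpoints as unit vectors p₁, p₂ with components (cos φ cos λ, cos φ sin λ, sin φ).
The central angle between the endpoints is δ = arccos(p₁·p₂) ≈ 0.198 rad (11.3°). The total great-circle distance is δ·R ≈ 0.198 × 3959 ≈ 782 mi, so the target fraction is f = 500/782 ≈ 0.639.
Interpolate at f ≈ 0.639 with slerp weights a = sin((1−f)δ)/sin δ ≈ 0.363, b = sin(fδ)/sin δ ≈ 0.642.
p = a·p₁ + b·p₂ ≈ (0.794, 0.365, -0.486); φ = arcsin(p_z) ≈ -29.06°, λ = atan2(p_y, p_x) ≈ 24.71°.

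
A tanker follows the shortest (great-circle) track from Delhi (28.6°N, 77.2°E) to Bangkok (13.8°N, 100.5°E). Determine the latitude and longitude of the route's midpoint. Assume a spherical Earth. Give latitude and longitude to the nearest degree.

≈ (22°N, 89°E)

Write both endpoints as unit vectors p₁, p₂ with components (cos φ cos λ, cos φ sin λ, sin φ).
The central angle between the endpoints is δ = arccos(p₁·p₂) ≈ 0.457 rad (26.2°).
Interpolate at f = 1/2 with slerp weights a = sin((1−f)δ)/sin δ ≈ 0.513, b = sin(fδ)/sin δ ≈ 0.513.
p = a·p₁ + b·p₂ ≈ (0.009, 0.930, 0.368); φ = arcsin(p_z) ≈ 21.60°, λ = atan2(p_y, p_x) ≈ 89.45°.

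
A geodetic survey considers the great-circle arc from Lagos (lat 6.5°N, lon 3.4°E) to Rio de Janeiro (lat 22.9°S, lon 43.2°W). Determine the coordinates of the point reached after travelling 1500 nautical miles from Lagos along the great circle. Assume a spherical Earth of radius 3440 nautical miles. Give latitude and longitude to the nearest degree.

From cos δ = sin φ₁ sin φ₂ + cos φ₁ cos φ₂ cos Δλ, the central angle is δ ≈ 0.946 rad (54.2°). The total great-circle distance is δ·R ≈ 0.946 × 3440 ≈ 3255 nmi, so the target fraction is f = 1500/3255 ≈ 0.461.
Interpolate at f ≈ 0.461 with slerp weights a = sin((1−f)δ)/sin δ ≈ 0.602, b = sin(fδ)/sin δ ≈ 0.521.
p = a·p₁ + b·p₂ ≈ (0.947, -0.293, -0.134); φ = arcsin(p_z) ≈ -7.73°, λ = atan2(p_y, p_x) ≈ -17.19°.

≈ lat 8°S, lon 17°W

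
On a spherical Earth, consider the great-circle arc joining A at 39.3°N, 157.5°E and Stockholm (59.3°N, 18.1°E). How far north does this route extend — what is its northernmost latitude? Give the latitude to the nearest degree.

≈ 75°N

The great circle lies in the plane with unit normal n̂ = (p₁ × p₂)/|p₁ × p₂|.
Here n̂_z ≈ -0.265; the vertex latitude is φ_max = arccos|n̂_z| ≈ 74.6°.
Check via Clairaut: cos φ_max = |cos φ₁| · sin C = cos(39.3°)·sin(20.0°) ≈ 0.265, again giving ≈ 74.6°.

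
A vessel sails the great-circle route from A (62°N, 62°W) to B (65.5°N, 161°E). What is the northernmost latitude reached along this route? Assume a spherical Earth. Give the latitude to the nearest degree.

The great circle lies in the plane with unit normal n̂ = (p₁ × p₂)/|p₁ × p₂|.
Here n̂_z ≈ -0.177; the vertex latitude is φ_max = arccos|n̂_z| ≈ 79.8°.
Check via Clairaut: cos φ_max = |cos φ₁| · sin C = cos(62.0°)·sin(22.1°) ≈ 0.177, again giving ≈ 79.8°.

≈ 80°N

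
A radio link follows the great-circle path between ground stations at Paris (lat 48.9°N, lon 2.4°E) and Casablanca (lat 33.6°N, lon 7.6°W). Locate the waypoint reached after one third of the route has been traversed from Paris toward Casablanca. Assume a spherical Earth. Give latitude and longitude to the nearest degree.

≈ lat 44°N, lon 1°W

Convert each endpoint to a unit vector on the sphere (x = cos φ cos λ, y = cos φ sin λ, z = sin φ).
The central angle between the endpoints is δ = arccos(p₁·p₂) ≈ 0.297 rad (17.0°).
Interpolate at f = 1/3 with slerp weights a = sin((1−f)δ)/sin δ ≈ 0.672, b = sin(fδ)/sin δ ≈ 0.338.
p = a·p₁ + b·p₂ ≈ (0.720, -0.019, 0.693); φ = arcsin(p_z) ≈ 43.90°, λ = atan2(p_y, p_x) ≈ -1.49°.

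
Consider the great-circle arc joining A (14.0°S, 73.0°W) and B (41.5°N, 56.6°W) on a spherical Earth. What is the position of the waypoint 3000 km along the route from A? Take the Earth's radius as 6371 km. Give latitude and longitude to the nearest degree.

Convert each endpoint to a unit vector on the sphere (x = cos φ cos λ, y = cos φ sin λ, z = sin φ).
The central angle between the endpoints is δ = arccos(p₁·p₂) ≈ 1.004 rad (57.5°). The total great-circle distance is δ·R ≈ 1.004 × 6371 ≈ 6397 km, so the target fraction is f = 3000/6397 ≈ 0.469.
Interpolate at f ≈ 0.469 with slerp weights a = sin((1−f)δ)/sin δ ≈ 0.602, b = sin(fδ)/sin δ ≈ 0.538.
p = a·p₁ + b·p₂ ≈ (0.393, -0.895, 0.211); φ = arcsin(p_z) ≈ 12.15°, λ = atan2(p_y, p_x) ≈ -66.32°.

≈ (12°N, 66°W)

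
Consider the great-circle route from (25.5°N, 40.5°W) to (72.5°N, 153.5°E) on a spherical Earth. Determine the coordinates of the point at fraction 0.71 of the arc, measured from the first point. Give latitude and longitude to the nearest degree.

The haversine formula gives a central angle δ ≈ 1.423 rad (81.5°) between the endpoints.
Interpolate at f = 0.71 with slerp weights a = sin((1−f)δ)/sin δ ≈ 0.405, b = sin(fδ)/sin δ ≈ 0.856.
p = a·p₁ + b·p₂ ≈ (0.048, -0.123, 0.991); φ = arcsin(p_z) ≈ 82.43°, λ = atan2(p_y, p_x) ≈ -68.71°.

≈ (82°N, 69°W)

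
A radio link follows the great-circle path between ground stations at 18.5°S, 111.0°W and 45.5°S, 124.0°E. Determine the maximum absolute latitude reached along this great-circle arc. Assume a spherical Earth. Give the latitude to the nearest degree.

The great circle lies in the plane with unit normal n̂ = (p₁ × p₂)/|p₁ × p₂|.
Here n̂_z ≈ -0.551; the vertex latitude is φ_max = arccos|n̂_z| ≈ 56.6°.
Check via Clairaut: cos φ_max = |cos φ₁| · sin C = cos(18.5°)·sin(144.5°) ≈ 0.551, again giving ≈ 56.6°.

≈ 57°S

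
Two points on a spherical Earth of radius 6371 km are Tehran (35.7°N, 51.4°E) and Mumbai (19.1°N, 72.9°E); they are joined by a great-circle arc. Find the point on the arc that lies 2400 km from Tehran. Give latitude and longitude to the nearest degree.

The haversine formula gives a central angle δ ≈ 0.440 rad (25.2°) between the endpoints. The total great-circle distance is δ·R ≈ 0.440 × 6371 ≈ 2801 km, so the target fraction is f = 2400/2801 ≈ 0.857.
Interpolate at f ≈ 0.857 with slerp weights a = sin((1−f)δ)/sin δ ≈ 0.148, b = sin(fδ)/sin δ ≈ 0.864.
p = a·p₁ + b·p₂ ≈ (0.315, 0.874, 0.369); φ = arcsin(p_z) ≈ 21.65°, λ = atan2(p_y, p_x) ≈ 70.19°.

≈ 22°N, 70°E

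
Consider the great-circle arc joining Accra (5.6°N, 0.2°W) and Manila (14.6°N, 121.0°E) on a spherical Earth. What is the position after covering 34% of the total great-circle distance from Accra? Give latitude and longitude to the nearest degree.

The haversine formula gives a central angle δ ≈ 2.065 rad (118.3°) between the endpoints.
Interpolate at f = 0.34 with slerp weights a = sin((1−f)δ)/sin δ ≈ 1.111, b = sin(fδ)/sin δ ≈ 0.734.
p = a·p₁ + b·p₂ ≈ (0.741, 0.605, 0.293); φ = arcsin(p_z) ≈ 17.06°, λ = atan2(p_y, p_x) ≈ 39.23°.

≈ (17°N, 39°E)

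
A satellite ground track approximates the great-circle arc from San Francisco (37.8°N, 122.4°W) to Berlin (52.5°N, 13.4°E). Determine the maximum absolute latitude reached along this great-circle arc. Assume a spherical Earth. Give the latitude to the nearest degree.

The great circle lies in the plane with unit normal n̂ = (p₁ × p₂)/|p₁ × p₂|.
Here n̂_z ≈ +0.339; the vertex latitude is φ_max = arccos|n̂_z| ≈ 70.2°.
Check via Clairaut: cos φ_max = |cos φ₁| · sin C = cos(37.8°)·sin(25.4°) ≈ 0.339, again giving ≈ 70.2°.

≈ 70°N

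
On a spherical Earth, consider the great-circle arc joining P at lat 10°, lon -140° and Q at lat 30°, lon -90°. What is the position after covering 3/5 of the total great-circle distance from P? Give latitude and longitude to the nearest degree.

≈ lat 24°, lon -112°

Convert each endpoint to a unit vector on the sphere (x = cos φ cos λ, y = cos φ sin λ, z = sin φ).
The central angle between the endpoints is δ = arccos(p₁·p₂) ≈ 0.883 rad (50.6°).
Interpolate at f = 3/5 with slerp weights a = sin((1−f)δ)/sin δ ≈ 0.448, b = sin(fδ)/sin δ ≈ 0.654.
p = a·p₁ + b·p₂ ≈ (-0.338, -0.850, 0.405); φ = arcsin(p_z) ≈ 23.88°, λ = atan2(p_y, p_x) ≈ -111.67°.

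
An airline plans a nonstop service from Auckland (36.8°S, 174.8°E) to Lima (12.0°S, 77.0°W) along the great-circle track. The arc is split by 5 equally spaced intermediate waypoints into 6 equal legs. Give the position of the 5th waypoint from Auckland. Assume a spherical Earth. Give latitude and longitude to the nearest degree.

Convert each endpoint to a unit vector on the sphere (x = cos φ cos λ, y = cos φ sin λ, z = sin φ).
The central angle between the endpoints is δ = arccos(p₁·p₂) ≈ 1.691 rad (96.9°).
Interpolate at f = 5/6 with slerp weights a = sin((1−f)δ)/sin δ ≈ 0.280, b = sin(fδ)/sin δ ≈ 0.994.
p = a·p₁ + b·p₂ ≈ (-0.005, -0.927, -0.375); φ = arcsin(p_z) ≈ -22.00°, λ = atan2(p_y, p_x) ≈ -90.29°.

≈ (22°S, 90°W)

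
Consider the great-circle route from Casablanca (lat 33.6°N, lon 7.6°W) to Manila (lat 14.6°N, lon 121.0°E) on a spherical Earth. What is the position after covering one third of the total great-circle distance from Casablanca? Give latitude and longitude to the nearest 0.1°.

Convert each endpoint to a unit vector on the sphere (x = cos φ cos λ, y = cos φ sin λ, z = sin φ).
The central angle between the endpoints is δ = arccos(p₁·p₂) ≈ 1.943 rad (111.3°).
Interpolate at f = 1/3 with slerp weights a = sin((1−f)δ)/sin δ ≈ 1.033, b = sin(fδ)/sin δ ≈ 0.648.
p = a·p₁ + b·p₂ ≈ (0.530, 0.423, 0.735); φ = arcsin(p_z) ≈ 47.29°, λ = atan2(p_y, p_x) ≈ 38.61°.

≈ lat 47.3°N, lon 38.6°E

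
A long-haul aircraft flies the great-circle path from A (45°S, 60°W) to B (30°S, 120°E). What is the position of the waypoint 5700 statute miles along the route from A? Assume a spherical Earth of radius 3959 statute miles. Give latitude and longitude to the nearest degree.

The haversine formula gives a central angle δ ≈ 1.833 rad (105.0°) between the endpoints. The total great-circle distance is δ·R ≈ 1.833 × 3959 ≈ 7255 mi, so the target fraction is f = 5700/7255 ≈ 0.786.
Interpolate at f ≈ 0.786 with slerp weights a = sin((1−f)δ)/sin δ ≈ 0.396, b = sin(fδ)/sin δ ≈ 1.026.
p = a·p₁ + b·p₂ ≈ (-0.304, 0.527, -0.793); φ = arcsin(p_z) ≈ -52.51°, λ = atan2(p_y, p_x) ≈ 120.00°.

≈ (53°S, 120°E)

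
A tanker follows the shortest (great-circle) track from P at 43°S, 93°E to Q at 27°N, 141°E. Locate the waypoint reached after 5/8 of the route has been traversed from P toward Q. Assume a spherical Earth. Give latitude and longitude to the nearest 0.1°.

≈ 0.3°N, 124.6°E

Write both endpoints as unit vectors p₁, p₂ with components (cos φ cos λ, cos φ sin λ, sin φ).
The central angle between the endpoints is δ = arccos(p₁·p₂) ≈ 1.444 rad (82.7°).
Interpolate at f = 5/8 with slerp weights a = sin((1−f)δ)/sin δ ≈ 0.520, b = sin(fδ)/sin δ ≈ 0.791.
p = a·p₁ + b·p₂ ≈ (-0.568, 0.823, 0.005); φ = arcsin(p_z) ≈ 0.28°, λ = atan2(p_y, p_x) ≈ 124.60°.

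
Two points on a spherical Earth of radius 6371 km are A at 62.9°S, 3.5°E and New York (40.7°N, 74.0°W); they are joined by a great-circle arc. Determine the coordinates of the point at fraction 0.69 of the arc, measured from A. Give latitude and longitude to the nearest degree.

Write both endpoints as unit vectors p₁, p₂ with components (cos φ cos λ, cos φ sin λ, sin φ).
The central angle between the endpoints is δ = arccos(p₁·p₂) ≈ 2.101 rad (120.4°).
Interpolate at f = 0.69 with slerp weights a = sin((1−f)δ)/sin δ ≈ 0.703, b = sin(fδ)/sin δ ≈ 1.151.
p = a·p₁ + b·p₂ ≈ (0.560, -0.819, 0.125); φ = arcsin(p_z) ≈ 7.17°, λ = atan2(p_y, p_x) ≈ -55.64°.

≈ 7°N, 56°W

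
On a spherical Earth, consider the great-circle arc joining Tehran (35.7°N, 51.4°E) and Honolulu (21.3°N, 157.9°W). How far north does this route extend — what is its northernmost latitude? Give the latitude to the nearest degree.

≈ 66°N

The great circle lies in the plane with unit normal n̂ = (p₁ × p₂)/|p₁ × p₂|.
Here n̂_z ≈ +0.414; the vertex latitude is φ_max = arccos|n̂_z| ≈ 65.5°.
Check via Clairaut: cos φ_max = |cos φ₁| · sin C = cos(35.7°)·sin(30.7°) ≈ 0.414, again giving ≈ 65.5°.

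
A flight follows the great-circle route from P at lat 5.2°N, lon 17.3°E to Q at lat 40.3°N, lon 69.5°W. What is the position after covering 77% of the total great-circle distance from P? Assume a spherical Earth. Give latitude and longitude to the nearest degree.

From cos δ = sin φ₁ sin φ₂ + cos φ₁ cos φ₂ cos Δλ, the central angle is δ ≈ 1.470 rad (84.2°).
Interpolate at f = 0.77 with slerp weights a = sin((1−f)δ)/sin δ ≈ 0.333, b = sin(fδ)/sin δ ≈ 0.910.
p = a·p₁ + b·p₂ ≈ (0.560, -0.551, 0.619); φ = arcsin(p_z) ≈ 38.22°, λ = atan2(p_y, p_x) ≈ -44.55°.

≈ lat 38°N, lon 45°W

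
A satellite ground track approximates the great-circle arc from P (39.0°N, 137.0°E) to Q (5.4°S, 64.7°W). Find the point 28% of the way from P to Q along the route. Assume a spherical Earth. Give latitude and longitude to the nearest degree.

The haversine formula gives a central angle δ ≈ 2.462 rad (141.1°) between the endpoints.
Interpolate at f = 0.28 with slerp weights a = sin((1−f)δ)/sin δ ≈ 1.560, b = sin(fδ)/sin δ ≈ 1.013.
p = a·p₁ + b·p₂ ≈ (-0.456, -0.085, 0.886); φ = arcsin(p_z) ≈ 62.39°, λ = atan2(p_y, p_x) ≈ -169.44°.

≈ (62°N, 169°W)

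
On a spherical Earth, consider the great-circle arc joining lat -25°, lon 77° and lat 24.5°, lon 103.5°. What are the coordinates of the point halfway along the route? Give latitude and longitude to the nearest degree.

Write both endpoints as unit vectors p₁, p₂ with components (cos φ cos λ, cos φ sin λ, sin φ).
The central angle between the endpoints is δ = arccos(p₁·p₂) ≈ 0.973 rad (55.8°).
Interpolate at f = 1/2 with slerp weights a = sin((1−f)δ)/sin δ ≈ 0.566, b = sin(fδ)/sin δ ≈ 0.566.
p = a·p₁ + b·p₂ ≈ (-0.005, 1.000, -0.004); φ = arcsin(p_z) ≈ -0.26°, λ = atan2(p_y, p_x) ≈ 90.28°.

≈ lat 0°, lon 90°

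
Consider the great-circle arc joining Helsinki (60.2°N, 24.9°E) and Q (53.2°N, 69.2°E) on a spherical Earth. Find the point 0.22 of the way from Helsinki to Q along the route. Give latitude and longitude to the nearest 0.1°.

≈ (60.1°N, 35.9°E)

The haversine formula gives a central angle δ ≈ 0.433 rad (24.8°) between the endpoints.
Interpolate at f = 0.22 with slerp weights a = sin((1−f)δ)/sin δ ≈ 0.790, b = sin(fδ)/sin δ ≈ 0.227.
p = a·p₁ + b·p₂ ≈ (0.404, 0.292, 0.867); φ = arcsin(p_z) ≈ 60.08°, λ = atan2(p_y, p_x) ≈ 35.86°.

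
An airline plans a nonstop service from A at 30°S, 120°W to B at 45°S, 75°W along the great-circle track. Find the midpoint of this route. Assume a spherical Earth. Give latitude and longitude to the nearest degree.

Write both endpoints as unit vectors p₁, p₂ with components (cos φ cos λ, cos φ sin λ, sin φ).
The central angle between the endpoints is δ = arccos(p₁·p₂) ≈ 0.666 rad (38.1°).
Interpolate at f = 1/2 with slerp weights a = sin((1−f)δ)/sin δ ≈ 0.529, b = sin(fδ)/sin δ ≈ 0.529.
p = a·p₁ + b·p₂ ≈ (-0.132, -0.758, -0.639); φ = arcsin(p_z) ≈ -39.69°, λ = atan2(p_y, p_x) ≈ -99.90°.

≈ 40°S, 100°W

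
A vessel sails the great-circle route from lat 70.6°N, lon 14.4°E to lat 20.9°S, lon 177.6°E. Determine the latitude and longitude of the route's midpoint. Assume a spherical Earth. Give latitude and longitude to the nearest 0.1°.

≈ lat 43.2°N, lon 168.7°E

Write both endpoints as unit vectors p₁, p₂ with components (cos φ cos λ, cos φ sin λ, sin φ).
The central angle between the endpoints is δ = arccos(p₁·p₂) ≈ 2.257 rad (129.3°).
Interpolate at f = 1/2 with slerp weights a = sin((1−f)δ)/sin δ ≈ 1.168, b = sin(fδ)/sin δ ≈ 1.168.
p = a·p₁ + b·p₂ ≈ (-0.714, 0.142, 0.685); φ = arcsin(p_z) ≈ 43.24°, λ = atan2(p_y, p_x) ≈ 168.74°.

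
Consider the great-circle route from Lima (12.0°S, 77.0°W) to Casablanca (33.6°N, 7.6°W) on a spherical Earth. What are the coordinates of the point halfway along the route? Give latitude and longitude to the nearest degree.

Write both endpoints as unit vectors p₁, p₂ with components (cos φ cos λ, cos φ sin λ, sin φ).
The central angle between the endpoints is δ = arccos(p₁·p₂) ≈ 1.398 rad (80.1°).
Interpolate at f = 1/2 with slerp weights a = sin((1−f)δ)/sin δ ≈ 0.653, b = sin(fδ)/sin δ ≈ 0.653.
p = a·p₁ + b·p₂ ≈ (0.683, -0.695, 0.226); φ = arcsin(p_z) ≈ 13.04°, λ = atan2(p_y, p_x) ≈ -45.48°.

≈ (13°N, 45°W)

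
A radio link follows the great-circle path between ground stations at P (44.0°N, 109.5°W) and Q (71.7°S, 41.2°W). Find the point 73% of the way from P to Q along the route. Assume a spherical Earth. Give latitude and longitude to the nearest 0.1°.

Write both endpoints as unit vectors p₁, p₂ with components (cos φ cos λ, cos φ sin λ, sin φ).
The central angle between the endpoints is δ = arccos(p₁·p₂) ≈ 2.185 rad (125.2°).
Interpolate at f = 0.73 with slerp weights a = sin((1−f)δ)/sin δ ≈ 0.680, b = sin(fδ)/sin δ ≈ 1.223.
p = a·p₁ + b·p₂ ≈ (0.126, -0.714, -0.688); φ = arcsin(p_z) ≈ -43.51°, λ = atan2(p_y, p_x) ≈ -80.03°.

≈ (43.5°S, 80.0°W)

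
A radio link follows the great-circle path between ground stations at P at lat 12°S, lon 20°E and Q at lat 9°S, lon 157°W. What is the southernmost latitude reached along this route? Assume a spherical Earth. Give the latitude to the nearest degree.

≈ 82°S

The great circle lies in the plane with unit normal n̂ = (p₁ × p₂)/|p₁ × p₂|.
Here n̂_z ≈ -0.140; the vertex latitude is φ_max = arccos|n̂_z| ≈ 82.0°.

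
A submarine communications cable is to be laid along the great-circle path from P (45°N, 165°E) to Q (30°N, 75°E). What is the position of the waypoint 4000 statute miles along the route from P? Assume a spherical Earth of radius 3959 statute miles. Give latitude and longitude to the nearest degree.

Write both endpoints as unit vectors p₁, p₂ with components (cos φ cos λ, cos φ sin λ, sin φ).
The central angle between the endpoints is δ = arccos(p₁·p₂) ≈ 1.209 rad (69.3°). The total great-circle distance is δ·R ≈ 1.209 × 3959 ≈ 4788 mi, so the target fraction is f = 4000/4788 ≈ 0.835.
Interpolate at f ≈ 0.835 with slerp weights a = sin((1−f)δ)/sin δ ≈ 0.211, b = sin(fδ)/sin δ ≈ 0.906.
p = a·p₁ + b·p₂ ≈ (0.059, 0.796, 0.602); φ = arcsin(p_z) ≈ 37.03°, λ = atan2(p_y, p_x) ≈ 85.79°.

≈ (37°N, 86°E)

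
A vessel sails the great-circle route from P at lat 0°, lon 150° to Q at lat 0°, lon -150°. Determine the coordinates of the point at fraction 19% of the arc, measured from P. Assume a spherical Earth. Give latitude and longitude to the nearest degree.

From cos δ = sin φ₁ sin φ₂ + cos φ₁ cos φ₂ cos Δλ, the central angle is δ ≈ 1.047 rad (60.0°).
Interpolate at f = 0.19 with slerp weights a = sin((1−f)δ)/sin δ ≈ 0.866, b = sin(fδ)/sin δ ≈ 0.228.
p = a·p₁ + b·p₂ ≈ (-0.948, 0.319, 0.000); φ = arcsin(p_z) ≈ 0.00°, λ = atan2(p_y, p_x) ≈ 161.40°.

≈ lat 0°, lon 161°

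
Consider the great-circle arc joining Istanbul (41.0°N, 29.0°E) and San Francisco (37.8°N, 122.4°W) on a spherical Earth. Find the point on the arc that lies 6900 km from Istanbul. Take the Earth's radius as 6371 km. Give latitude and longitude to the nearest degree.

From cos δ = sin φ₁ sin φ₂ + cos φ₁ cos φ₂ cos Δλ, the central angle is δ ≈ 1.693 rad (97.0°). The total great-circle distance is δ·R ≈ 1.693 × 6371 ≈ 10783 km, so the target fraction is f = 6900/10783 ≈ 0.640.
Interpolate at f ≈ 0.640 with slerp weights a = sin((1−f)δ)/sin δ ≈ 0.577, b = sin(fδ)/sin δ ≈ 0.890.
p = a·p₁ + b·p₂ ≈ (0.004, -0.383, 0.924); φ = arcsin(p_z) ≈ 67.50°, λ = atan2(p_y, p_x) ≈ -89.42°.

≈ 67°N, 89°W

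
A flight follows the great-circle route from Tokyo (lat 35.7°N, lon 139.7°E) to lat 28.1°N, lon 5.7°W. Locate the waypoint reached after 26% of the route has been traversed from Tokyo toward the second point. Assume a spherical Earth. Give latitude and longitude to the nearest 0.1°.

Write both endpoints as unit vectors p₁, p₂ with components (cos φ cos λ, cos φ sin λ, sin φ).
The central angle between the endpoints is δ = arccos(p₁·p₂) ≈ 1.891 rad (108.3°).
Interpolate at f = 0.26 with slerp weights a = sin((1−f)δ)/sin δ ≈ 1.038, b = sin(fδ)/sin δ ≈ 0.497.
p = a·p₁ + b·p₂ ≈ (-0.206, 0.502, 0.840); φ = arcsin(p_z) ≈ 57.15°, λ = atan2(p_y, p_x) ≈ 112.36°.

≈ lat 57.1°N, lon 112.4°E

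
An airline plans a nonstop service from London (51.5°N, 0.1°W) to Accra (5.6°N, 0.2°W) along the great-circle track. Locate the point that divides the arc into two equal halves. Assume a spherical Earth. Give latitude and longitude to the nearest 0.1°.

≈ 28.6°N, 0.2°W

From cos δ = sin φ₁ sin φ₂ + cos φ₁ cos φ₂ cos Δλ, the central angle is δ ≈ 0.801 rad (45.9°).
Interpolate at f = 1/2 with slerp weights a = sin((1−f)δ)/sin δ ≈ 0.543, b = sin(fδ)/sin δ ≈ 0.543.
p = a·p₁ + b·p₂ ≈ (0.878, -0.002, 0.478); φ = arcsin(p_z) ≈ 28.55°, λ = atan2(p_y, p_x) ≈ -0.16°.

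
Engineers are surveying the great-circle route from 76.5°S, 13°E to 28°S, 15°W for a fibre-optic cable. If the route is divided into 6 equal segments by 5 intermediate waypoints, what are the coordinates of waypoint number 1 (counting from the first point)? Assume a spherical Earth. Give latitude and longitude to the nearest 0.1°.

≈ 69.0°S, 0.4°E

The haversine formula gives a central angle δ ≈ 0.878 rad (50.3°) between the endpoints.
Interpolate at f = 1/6 with slerp weights a = sin((1−f)δ)/sin δ ≈ 0.868, b = sin(fδ)/sin δ ≈ 0.190.
p = a·p₁ + b·p₂ ≈ (0.359, 0.002, -0.933); φ = arcsin(p_z) ≈ -68.95°, λ = atan2(p_y, p_x) ≈ 0.37°.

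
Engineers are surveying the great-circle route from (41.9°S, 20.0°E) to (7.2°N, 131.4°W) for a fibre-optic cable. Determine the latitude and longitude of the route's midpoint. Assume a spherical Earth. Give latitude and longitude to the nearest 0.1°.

Convert each endpoint to a unit vector on the sphere (x = cos φ cos λ, y = cos φ sin λ, z = sin φ).
The central angle between the endpoints is δ = arccos(p₁·p₂) ≈ 2.392 rad (137.1°).
Interpolate at f = 1/2 with slerp weights a = sin((1−f)δ)/sin δ ≈ 1.366, b = sin(fδ)/sin δ ≈ 1.366.
p = a·p₁ + b·p₂ ≈ (0.059, -0.669, -0.741); φ = arcsin(p_z) ≈ -47.82°, λ = atan2(p_y, p_x) ≈ -84.94°.

≈ (47.8°S, 84.9°W)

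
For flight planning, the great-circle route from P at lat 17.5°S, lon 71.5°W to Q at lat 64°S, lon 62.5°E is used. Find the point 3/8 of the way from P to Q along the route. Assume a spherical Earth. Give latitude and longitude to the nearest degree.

≈ lat 49°S, lon 56°W

Convert each endpoint to a unit vector on the sphere (x = cos φ cos λ, y = cos φ sin λ, z = sin φ).
The central angle between the endpoints is δ = arccos(p₁·p₂) ≈ 1.591 rad (91.2°).
Interpolate at f = 3/8 with slerp weights a = sin((1−f)δ)/sin δ ≈ 0.839, b = sin(fδ)/sin δ ≈ 0.562.
p = a·p₁ + b·p₂ ≈ (0.368, -0.540, -0.757); φ = arcsin(p_z) ≈ -49.22°, λ = atan2(p_y, p_x) ≈ -55.76°.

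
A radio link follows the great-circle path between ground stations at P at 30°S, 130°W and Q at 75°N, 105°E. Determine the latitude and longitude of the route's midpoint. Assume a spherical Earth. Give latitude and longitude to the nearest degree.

Convert each endpoint to a unit vector on the sphere (x = cos φ cos λ, y = cos φ sin λ, z = sin φ).
The central angle between the endpoints is δ = arccos(p₁·p₂) ≈ 2.229 rad (127.7°).
Interpolate at f = 1/2 with slerp weights a = sin((1−f)δ)/sin δ ≈ 1.134, b = sin(fδ)/sin δ ≈ 1.134.
p = a·p₁ + b·p₂ ≈ (-0.708, -0.469, 0.529); φ = arcsin(p_z) ≈ 31.91°, λ = atan2(p_y, p_x) ≈ -146.46°.

≈ 32°N, 146°W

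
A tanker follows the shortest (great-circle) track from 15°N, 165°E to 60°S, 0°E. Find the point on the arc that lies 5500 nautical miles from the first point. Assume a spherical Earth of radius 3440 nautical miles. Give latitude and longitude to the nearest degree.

Convert each endpoint to a unit vector on the sphere (x = cos φ cos λ, y = cos φ sin λ, z = sin φ).
The central angle between the endpoints is δ = arccos(p₁·p₂) ≈ 2.333 rad (133.7°). The total great-circle distance is δ·R ≈ 2.333 × 3440 ≈ 8026 nmi, so the target fraction is f = 5500/8026 ≈ 0.685.
Interpolate at f ≈ 0.685 with slerp weights a = sin((1−f)δ)/sin δ ≈ 0.927, b = sin(fδ)/sin δ ≈ 1.382.
p = a·p₁ + b·p₂ ≈ (-0.173, 0.232, -0.957); φ = arcsin(p_z) ≈ -73.18°, λ = atan2(p_y, p_x) ≈ 126.82°.

≈ 73°S, 127°E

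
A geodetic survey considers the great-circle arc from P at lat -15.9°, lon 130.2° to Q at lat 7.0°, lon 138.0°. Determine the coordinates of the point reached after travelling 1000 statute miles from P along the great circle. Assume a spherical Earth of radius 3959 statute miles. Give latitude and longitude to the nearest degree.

≈ lat -2°, lon 135°

Convert each endpoint to a unit vector on the sphere (x = cos φ cos λ, y = cos φ sin λ, z = sin φ).
The central angle between the endpoints is δ = arccos(p₁·p₂) ≈ 0.422 rad (24.2°). The total great-circle distance is δ·R ≈ 0.422 × 3959 ≈ 1670 mi, so the target fraction is f = 1000/1670 ≈ 0.599.
Interpolate at f ≈ 0.599 with slerp weights a = sin((1−f)δ)/sin δ ≈ 0.411, b = sin(fδ)/sin δ ≈ 0.610.
p = a·p₁ + b·p₂ ≈ (-0.706, 0.708, -0.038); φ = arcsin(p_z) ≈ -2.19°, λ = atan2(p_y, p_x) ≈ 134.92°.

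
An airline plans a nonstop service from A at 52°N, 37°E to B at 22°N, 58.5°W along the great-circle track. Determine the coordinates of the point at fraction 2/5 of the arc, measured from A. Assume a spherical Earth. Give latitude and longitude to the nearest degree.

Convert each endpoint to a unit vector on the sphere (x = cos φ cos λ, y = cos φ sin λ, z = sin φ).
The central angle between the endpoints is δ = arccos(p₁·p₂) ≈ 1.328 rad (76.1°).
Interpolate at f = 2/5 with slerp weights a = sin((1−f)δ)/sin δ ≈ 0.737, b = sin(fδ)/sin δ ≈ 0.522.
p = a·p₁ + b·p₂ ≈ (0.615, -0.140, 0.776); φ = arcsin(p_z) ≈ 50.90°, λ = atan2(p_y, p_x) ≈ -12.79°.

≈ 51°N, 13°W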